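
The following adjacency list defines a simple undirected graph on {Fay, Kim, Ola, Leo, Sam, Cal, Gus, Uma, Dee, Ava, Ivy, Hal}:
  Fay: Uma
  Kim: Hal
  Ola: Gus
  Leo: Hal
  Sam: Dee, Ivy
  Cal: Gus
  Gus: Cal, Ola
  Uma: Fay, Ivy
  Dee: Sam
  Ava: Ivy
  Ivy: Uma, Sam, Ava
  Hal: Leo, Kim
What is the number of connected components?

3

Component: {Kim, Leo, Hal}
Component: {Ola, Cal, Gus}
Component: {Fay, Sam, Uma, Dee, Ava, Ivy}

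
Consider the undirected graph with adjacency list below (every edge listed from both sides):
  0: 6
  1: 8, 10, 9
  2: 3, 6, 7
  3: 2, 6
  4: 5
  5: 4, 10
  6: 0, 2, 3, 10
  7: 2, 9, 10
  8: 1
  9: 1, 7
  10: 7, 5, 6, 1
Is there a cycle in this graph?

Yes

The graph has 11 vertices, 13 edges, and 1 connected component.
Since 13 > 11 - 1, a cycle must exist; for instance 10-1-9-7-10.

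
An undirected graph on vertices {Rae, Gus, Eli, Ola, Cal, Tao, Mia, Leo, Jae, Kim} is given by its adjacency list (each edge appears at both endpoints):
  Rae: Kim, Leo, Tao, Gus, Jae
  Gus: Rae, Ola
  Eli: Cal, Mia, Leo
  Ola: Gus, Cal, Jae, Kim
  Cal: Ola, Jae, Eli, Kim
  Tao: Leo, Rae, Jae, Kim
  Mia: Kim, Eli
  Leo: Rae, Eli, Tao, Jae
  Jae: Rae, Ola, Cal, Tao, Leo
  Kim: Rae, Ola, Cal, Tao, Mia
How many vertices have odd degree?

Degrees: Rae:5, Gus:2, Eli:3, Ola:4, Cal:4, Tao:4, Mia:2, Leo:4, Jae:5, Kim:5
Odd-degree vertices: Rae, Eli, Jae, Kim.

4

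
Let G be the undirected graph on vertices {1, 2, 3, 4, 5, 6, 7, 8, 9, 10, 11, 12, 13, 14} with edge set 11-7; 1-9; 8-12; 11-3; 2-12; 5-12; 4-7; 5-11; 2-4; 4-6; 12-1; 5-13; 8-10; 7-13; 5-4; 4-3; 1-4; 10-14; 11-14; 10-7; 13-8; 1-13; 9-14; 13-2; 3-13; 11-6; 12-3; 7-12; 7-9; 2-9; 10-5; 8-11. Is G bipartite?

Partition the vertices as {4, 9, 10, 11, 12, 13} vs {1, 2, 3, 5, 6, 7, 8, 14}. Each listed edge has one endpoint in each part, so the graph is bipartite.

Yes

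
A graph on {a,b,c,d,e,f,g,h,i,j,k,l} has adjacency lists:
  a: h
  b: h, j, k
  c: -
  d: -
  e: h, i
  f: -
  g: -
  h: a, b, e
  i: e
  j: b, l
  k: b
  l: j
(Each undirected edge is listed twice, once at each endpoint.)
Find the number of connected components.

5

Component: {c}
Component: {d}
Component: {f}
Component: {g}
Component: {a, b, e, h, i, j, k, l}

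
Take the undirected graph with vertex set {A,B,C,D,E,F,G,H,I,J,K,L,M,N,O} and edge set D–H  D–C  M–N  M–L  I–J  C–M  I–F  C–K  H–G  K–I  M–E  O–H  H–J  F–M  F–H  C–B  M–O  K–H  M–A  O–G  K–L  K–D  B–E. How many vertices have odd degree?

8

Degrees: A:1, B:2, C:4, D:3, E:2, F:3, G:2, H:6, I:3, J:2, K:5, L:2, M:7, N:1, O:3
Odd-degree vertices: A, D, F, I, K, M, N, O.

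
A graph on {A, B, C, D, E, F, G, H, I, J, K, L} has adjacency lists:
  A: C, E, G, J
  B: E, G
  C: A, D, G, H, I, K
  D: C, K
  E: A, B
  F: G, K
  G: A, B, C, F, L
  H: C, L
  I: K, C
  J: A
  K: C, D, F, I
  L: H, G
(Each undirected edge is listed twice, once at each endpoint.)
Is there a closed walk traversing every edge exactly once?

Degrees: A:4, B:2, C:6, D:2, E:2, F:2, G:5, H:2, I:2, J:1, K:4, L:2
Vertices with odd degree: G, J. An Eulerian circuit requires all degrees even.

No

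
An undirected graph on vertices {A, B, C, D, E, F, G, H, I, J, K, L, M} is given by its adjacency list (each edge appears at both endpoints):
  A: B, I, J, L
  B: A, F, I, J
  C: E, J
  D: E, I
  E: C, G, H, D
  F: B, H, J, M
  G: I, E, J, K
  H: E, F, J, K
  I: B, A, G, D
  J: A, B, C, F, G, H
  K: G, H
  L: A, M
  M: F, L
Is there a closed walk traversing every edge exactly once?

Yes

Degrees: A:4, B:4, C:2, D:2, E:4, F:4, G:4, H:4, I:4, J:6, K:2, L:2, M:2
Every vertex has even degree and the edges form a single connected piece, so an Eulerian circuit exists.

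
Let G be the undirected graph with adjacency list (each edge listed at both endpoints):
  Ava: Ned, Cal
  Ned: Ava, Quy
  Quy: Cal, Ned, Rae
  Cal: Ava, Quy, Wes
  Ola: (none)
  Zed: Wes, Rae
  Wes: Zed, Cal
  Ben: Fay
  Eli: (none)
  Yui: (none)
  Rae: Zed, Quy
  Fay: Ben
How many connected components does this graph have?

Component: {Ola}
Component: {Eli}
Component: {Yui}
Component: {Ben, Fay}
Component: {Ava, Ned, Quy, Cal, Zed, Wes, Rae}

5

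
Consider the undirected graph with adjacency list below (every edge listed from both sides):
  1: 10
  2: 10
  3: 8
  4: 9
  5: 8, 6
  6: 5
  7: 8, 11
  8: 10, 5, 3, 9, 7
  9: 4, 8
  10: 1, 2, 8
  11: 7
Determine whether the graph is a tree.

Yes

|V| = 11, |E| = 10.
It is connected with exactly 10 edges, hence acyclic — it is a tree.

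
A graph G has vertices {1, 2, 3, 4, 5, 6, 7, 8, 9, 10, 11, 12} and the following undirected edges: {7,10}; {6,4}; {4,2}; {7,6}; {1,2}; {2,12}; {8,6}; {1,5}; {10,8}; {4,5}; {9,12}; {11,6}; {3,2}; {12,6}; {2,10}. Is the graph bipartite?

No

The cycle 2-10-7-6-12-2 has length 5, which is odd, so the graph is not bipartite.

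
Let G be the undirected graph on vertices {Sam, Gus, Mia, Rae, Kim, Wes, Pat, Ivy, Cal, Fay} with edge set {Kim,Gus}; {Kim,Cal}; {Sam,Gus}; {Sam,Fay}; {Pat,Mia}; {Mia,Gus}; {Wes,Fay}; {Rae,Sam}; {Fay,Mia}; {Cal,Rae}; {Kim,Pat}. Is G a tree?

No

|V| = 10, |E| = 11.
It is not connected, so it is not a tree.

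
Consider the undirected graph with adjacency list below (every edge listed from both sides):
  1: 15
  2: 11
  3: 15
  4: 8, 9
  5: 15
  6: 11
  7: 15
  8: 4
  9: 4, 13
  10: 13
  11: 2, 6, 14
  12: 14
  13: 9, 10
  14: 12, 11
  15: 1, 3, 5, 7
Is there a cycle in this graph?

No

|V| = 15, |E| = 12, number of components = 3.
Since 12 = 15 - 3, the graph is a forest and contains no cycle.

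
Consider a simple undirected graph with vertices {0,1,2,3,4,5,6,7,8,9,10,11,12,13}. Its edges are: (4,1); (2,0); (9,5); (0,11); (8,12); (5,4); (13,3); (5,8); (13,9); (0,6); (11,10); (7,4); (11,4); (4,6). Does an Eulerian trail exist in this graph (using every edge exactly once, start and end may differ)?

Degrees: 0:3, 1:1, 2:1, 3:1, 4:5, 5:3, 6:2, 7:1, 8:2, 9:2, 10:1, 11:3, 12:1, 13:2
Odd-degree vertices: 0, 1, 2, 3, 4, 5, 7, 10, 11, 12 (10 total).
An Eulerian trail requires 0 or 2 odd-degree vertices; here there are 10.

No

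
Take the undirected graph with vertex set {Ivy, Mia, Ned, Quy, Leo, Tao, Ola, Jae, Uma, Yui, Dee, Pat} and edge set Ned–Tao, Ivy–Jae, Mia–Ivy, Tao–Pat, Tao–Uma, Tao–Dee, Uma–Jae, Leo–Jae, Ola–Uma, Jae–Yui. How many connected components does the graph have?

2

Component: {Quy}
Component: {Ivy, Mia, Ned, Leo, Tao, Ola, Jae, Uma, Yui, Dee, Pat}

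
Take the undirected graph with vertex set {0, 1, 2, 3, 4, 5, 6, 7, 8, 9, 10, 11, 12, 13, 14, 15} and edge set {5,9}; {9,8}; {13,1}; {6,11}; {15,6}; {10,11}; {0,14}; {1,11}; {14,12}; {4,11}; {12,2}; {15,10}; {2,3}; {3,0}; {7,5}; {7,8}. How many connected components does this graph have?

Component: {5, 7, 8, 9}
Component: {0, 2, 3, 12, 14}
Component: {1, 4, 6, 10, 11, 13, 15}

3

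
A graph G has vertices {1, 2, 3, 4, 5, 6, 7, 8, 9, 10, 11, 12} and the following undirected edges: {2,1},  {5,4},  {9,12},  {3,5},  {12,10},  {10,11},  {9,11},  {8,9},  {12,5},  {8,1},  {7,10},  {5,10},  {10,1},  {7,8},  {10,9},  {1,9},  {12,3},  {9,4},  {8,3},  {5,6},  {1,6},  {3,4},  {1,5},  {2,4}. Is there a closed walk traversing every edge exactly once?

Degrees: 1:6, 2:2, 3:4, 4:4, 5:6, 6:2, 7:2, 8:4, 9:6, 10:6, 11:2, 12:4
Every vertex has even degree and the edges form a single connected piece, so an Eulerian circuit exists.

Yes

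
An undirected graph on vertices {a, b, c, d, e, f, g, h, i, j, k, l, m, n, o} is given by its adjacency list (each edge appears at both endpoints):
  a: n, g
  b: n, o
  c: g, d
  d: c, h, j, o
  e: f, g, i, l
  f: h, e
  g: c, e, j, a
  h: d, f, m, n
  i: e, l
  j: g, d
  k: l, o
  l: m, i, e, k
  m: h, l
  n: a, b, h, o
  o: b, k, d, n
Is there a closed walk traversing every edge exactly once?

Yes

Degrees: a:2, b:2, c:2, d:4, e:4, f:2, g:4, h:4, i:2, j:2, k:2, l:4, m:2, n:4, o:4
Every vertex has even degree and the edges form a single connected piece, so an Eulerian circuit exists.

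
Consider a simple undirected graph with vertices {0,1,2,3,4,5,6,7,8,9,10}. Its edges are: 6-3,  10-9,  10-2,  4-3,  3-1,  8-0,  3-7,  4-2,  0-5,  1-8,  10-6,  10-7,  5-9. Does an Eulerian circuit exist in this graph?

Degrees: 0:2, 1:2, 2:2, 3:4, 4:2, 5:2, 6:2, 7:2, 8:2, 9:2, 10:4
All degrees are even and the non-isolated vertices are connected — an Eulerian circuit exists.

Yes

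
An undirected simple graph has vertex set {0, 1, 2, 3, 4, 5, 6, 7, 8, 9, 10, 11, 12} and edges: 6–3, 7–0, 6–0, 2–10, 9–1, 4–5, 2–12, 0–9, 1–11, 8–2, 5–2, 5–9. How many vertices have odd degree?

Degrees: 0:3, 1:2, 2:4, 3:1, 4:1, 5:3, 6:2, 7:1, 8:1, 9:3, 10:1, 11:1, 12:1
Odd-degree vertices: 0, 3, 4, 5, 7, 8, 9, 10, 11, 12.

10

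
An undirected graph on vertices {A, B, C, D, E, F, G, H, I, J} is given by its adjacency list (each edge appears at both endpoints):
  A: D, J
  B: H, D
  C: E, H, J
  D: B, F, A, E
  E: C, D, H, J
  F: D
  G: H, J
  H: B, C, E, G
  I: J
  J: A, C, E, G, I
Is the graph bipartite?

No

The cycle E-C-J-E has length 3, which is odd, so the graph is not bipartite.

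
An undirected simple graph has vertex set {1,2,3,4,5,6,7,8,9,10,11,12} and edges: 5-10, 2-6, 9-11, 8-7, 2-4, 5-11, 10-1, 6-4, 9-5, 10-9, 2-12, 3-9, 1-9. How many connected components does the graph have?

Component: {7, 8}
Component: {2, 4, 6, 12}
Component: {1, 3, 5, 9, 10, 11}

3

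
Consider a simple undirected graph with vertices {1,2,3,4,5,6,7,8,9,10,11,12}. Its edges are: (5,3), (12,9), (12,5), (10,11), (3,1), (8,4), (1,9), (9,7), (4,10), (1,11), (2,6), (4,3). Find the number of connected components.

2

Component: {2, 6}
Component: {1, 3, 4, 5, 7, 8, 9, 10, 11, 12}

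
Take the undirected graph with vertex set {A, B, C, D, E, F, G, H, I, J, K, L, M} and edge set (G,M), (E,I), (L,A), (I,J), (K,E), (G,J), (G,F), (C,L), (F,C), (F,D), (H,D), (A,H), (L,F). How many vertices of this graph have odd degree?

Degrees: A:2, B:0, C:2, D:2, E:2, F:4, G:3, H:2, I:2, J:2, K:1, L:3, M:1
Odd-degree vertices: G, K, L, M.

4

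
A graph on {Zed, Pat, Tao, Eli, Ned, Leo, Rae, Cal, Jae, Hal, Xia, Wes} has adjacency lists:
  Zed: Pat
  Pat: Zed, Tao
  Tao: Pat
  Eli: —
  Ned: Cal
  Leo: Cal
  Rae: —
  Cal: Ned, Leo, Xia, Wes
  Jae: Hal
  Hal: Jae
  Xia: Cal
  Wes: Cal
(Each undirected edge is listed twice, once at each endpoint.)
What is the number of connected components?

Component: {Eli}
Component: {Rae}
Component: {Jae, Hal}
Component: {Zed, Pat, Tao}
Component: {Ned, Leo, Cal, Xia, Wes}

5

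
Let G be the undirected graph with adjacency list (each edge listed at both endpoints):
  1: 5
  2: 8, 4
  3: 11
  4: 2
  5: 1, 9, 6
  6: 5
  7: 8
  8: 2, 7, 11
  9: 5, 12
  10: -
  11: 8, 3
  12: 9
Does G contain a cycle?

No

|V| = 12, |E| = 9, number of components = 3.
Since 9 = 12 - 3, the graph is a forest and contains no cycle.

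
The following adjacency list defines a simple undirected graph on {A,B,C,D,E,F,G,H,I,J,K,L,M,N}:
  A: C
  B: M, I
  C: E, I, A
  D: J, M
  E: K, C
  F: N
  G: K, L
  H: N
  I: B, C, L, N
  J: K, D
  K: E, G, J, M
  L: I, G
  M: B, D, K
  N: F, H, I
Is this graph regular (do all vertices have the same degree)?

No

Degrees: A:1, B:2, C:3, D:2, E:2, F:1, G:2, H:1, I:4, J:2, K:4, L:2, M:3, N:3
Vertex A has degree 1 while I has degree 4, so the graph is not regular.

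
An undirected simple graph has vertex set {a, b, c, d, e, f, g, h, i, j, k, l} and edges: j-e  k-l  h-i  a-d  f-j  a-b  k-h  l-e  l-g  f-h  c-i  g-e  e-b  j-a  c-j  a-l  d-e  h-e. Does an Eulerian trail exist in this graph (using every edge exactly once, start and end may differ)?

Yes

Degrees: a:4, b:2, c:2, d:2, e:6, f:2, g:2, h:4, i:2, j:4, k:2, l:4
Odd-degree vertices: none (0 total).
The non-isolated vertices are connected and exactly 0 have odd degree, so an Eulerian trail exists.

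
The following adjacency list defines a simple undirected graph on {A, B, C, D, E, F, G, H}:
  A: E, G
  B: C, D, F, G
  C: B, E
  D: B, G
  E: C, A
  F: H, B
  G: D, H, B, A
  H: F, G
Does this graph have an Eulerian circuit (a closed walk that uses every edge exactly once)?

Degrees: A:2, B:4, C:2, D:2, E:2, F:2, G:4, H:2
Every vertex has even degree and the edges form a single connected piece, so an Eulerian circuit exists.

Yes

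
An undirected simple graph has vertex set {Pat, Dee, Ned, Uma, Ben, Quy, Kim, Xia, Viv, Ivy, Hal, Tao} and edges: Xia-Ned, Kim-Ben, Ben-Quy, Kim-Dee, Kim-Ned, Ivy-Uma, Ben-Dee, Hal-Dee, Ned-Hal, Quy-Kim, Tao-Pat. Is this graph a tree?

No

|V| = 12, |E| = 11.
It is not connected, so it is not a tree.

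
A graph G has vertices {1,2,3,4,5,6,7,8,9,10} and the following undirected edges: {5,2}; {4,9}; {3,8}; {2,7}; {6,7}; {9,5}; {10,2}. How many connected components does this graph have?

3

Component: {1}
Component: {3, 8}
Component: {2, 4, 5, 6, 7, 9, 10}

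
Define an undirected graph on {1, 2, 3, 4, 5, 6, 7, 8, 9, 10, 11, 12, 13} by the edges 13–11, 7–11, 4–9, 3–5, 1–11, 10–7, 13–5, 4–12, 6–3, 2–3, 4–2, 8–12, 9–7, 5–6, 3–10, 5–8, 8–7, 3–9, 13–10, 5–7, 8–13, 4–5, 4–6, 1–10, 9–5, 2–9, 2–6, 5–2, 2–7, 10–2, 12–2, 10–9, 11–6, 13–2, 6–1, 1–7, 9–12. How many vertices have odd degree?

6

Degrees: 1:4, 2:9, 3:5, 4:5, 5:8, 6:6, 7:7, 8:4, 9:7, 10:6, 11:4, 12:4, 13:5
Odd-degree vertices: 2, 3, 4, 7, 9, 13.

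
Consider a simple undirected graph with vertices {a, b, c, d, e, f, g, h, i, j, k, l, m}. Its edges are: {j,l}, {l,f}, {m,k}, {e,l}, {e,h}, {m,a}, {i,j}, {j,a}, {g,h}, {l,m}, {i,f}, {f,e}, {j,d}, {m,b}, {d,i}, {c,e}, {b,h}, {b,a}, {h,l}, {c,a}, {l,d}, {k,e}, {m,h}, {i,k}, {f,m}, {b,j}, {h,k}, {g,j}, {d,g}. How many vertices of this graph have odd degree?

Degrees: a:4, b:4, c:2, d:4, e:5, f:4, g:3, h:6, i:4, j:6, k:4, l:6, m:6
Odd-degree vertices: e, g.

2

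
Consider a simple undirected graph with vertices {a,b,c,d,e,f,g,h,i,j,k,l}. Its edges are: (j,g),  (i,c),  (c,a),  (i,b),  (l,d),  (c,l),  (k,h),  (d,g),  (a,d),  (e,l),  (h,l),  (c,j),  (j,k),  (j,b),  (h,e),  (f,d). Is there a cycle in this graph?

Yes

The graph has 12 vertices, 16 edges, and 1 connected component.
One cycle is l-h-e-l.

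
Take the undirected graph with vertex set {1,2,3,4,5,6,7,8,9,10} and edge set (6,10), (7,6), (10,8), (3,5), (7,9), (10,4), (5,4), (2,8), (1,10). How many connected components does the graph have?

Component: {1, 2, 3, 4, 5, 6, 7, 8, 9, 10}

1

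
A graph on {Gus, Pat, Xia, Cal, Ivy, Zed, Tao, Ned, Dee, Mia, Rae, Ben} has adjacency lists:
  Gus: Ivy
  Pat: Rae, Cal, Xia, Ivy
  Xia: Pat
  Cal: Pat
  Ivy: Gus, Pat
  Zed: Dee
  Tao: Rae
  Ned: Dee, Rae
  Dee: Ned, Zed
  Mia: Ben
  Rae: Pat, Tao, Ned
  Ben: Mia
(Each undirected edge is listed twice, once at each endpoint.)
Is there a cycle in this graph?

The graph has 12 vertices, 10 edges, and 2 connected components.
Since 10 = 12 - 2, the graph is a forest and contains no cycle.

No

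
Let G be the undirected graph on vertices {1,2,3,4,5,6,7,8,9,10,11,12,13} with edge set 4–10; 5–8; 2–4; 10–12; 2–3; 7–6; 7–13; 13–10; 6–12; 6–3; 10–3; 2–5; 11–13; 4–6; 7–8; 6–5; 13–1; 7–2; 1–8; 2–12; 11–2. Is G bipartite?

The cycle 11-2-12-10-13-11 has length 5, which is odd, so the graph is not bipartite.

No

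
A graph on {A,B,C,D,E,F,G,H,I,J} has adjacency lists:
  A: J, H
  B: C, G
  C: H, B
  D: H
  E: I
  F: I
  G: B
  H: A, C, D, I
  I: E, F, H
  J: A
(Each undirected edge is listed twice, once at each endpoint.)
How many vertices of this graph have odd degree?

6

Degrees: A:2, B:2, C:2, D:1, E:1, F:1, G:1, H:4, I:3, J:1
Odd-degree vertices: D, E, F, G, I, J.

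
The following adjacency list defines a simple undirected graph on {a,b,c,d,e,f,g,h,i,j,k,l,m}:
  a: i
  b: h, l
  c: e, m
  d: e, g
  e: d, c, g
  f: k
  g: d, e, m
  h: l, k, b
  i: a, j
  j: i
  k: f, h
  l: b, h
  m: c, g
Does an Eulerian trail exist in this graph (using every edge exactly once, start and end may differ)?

No

Degrees: a:1, b:2, c:2, d:2, e:3, f:1, g:3, h:3, i:2, j:1, k:2, l:2, m:2
Odd-degree vertices: a, e, f, g, h, j (6 total).
With 6 odd-degree vertices (more than two), no single trail can use every edge.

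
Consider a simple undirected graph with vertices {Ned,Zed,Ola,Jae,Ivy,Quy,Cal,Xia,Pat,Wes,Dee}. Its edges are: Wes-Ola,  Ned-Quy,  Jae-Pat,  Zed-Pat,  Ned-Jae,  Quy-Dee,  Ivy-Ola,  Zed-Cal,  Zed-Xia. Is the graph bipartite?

Color {Zed, Jae, Ivy, Quy, Wes} black and {Ned, Ola, Cal, Xia, Pat, Dee} white. No edge joins two same-colored vertices, so the graph is bipartite.

Yes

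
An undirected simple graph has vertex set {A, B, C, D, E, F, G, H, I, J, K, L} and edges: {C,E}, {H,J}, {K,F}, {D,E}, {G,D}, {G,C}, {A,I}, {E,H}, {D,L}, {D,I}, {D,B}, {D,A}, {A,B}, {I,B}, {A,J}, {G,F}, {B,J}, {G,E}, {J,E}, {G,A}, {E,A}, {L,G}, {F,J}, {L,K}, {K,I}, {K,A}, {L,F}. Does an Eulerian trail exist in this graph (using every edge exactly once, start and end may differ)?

Degrees: A:7, B:4, C:2, D:6, E:6, F:4, G:6, H:2, I:4, J:5, K:4, L:4
Odd-degree vertices: A, J (2 total).
With 2 odd-degree vertices and all edges in one connected piece, an Eulerian trail exists (from A to J).

Yes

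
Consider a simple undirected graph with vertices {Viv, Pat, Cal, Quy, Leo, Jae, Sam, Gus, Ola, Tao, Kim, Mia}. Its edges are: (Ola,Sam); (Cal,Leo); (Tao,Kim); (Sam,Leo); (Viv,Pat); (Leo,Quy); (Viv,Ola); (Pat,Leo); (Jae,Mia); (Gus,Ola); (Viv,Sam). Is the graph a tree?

The graph has 12 vertices and 11 edges.
It is not connected, so it is not a tree.

No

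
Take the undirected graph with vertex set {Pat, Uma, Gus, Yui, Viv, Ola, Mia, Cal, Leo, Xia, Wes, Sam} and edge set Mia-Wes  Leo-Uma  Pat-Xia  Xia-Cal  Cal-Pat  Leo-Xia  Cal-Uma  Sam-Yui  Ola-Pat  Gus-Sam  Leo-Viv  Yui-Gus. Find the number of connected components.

3

Component: {Mia, Wes}
Component: {Gus, Yui, Sam}
Component: {Pat, Uma, Viv, Ola, Cal, Leo, Xia}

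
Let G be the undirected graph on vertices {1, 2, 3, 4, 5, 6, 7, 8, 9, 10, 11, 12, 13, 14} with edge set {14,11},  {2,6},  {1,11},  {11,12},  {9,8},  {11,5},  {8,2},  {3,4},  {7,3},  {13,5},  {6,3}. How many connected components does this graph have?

3

Component: {10}
Component: {1, 5, 11, 12, 13, 14}
Component: {2, 3, 4, 6, 7, 8, 9}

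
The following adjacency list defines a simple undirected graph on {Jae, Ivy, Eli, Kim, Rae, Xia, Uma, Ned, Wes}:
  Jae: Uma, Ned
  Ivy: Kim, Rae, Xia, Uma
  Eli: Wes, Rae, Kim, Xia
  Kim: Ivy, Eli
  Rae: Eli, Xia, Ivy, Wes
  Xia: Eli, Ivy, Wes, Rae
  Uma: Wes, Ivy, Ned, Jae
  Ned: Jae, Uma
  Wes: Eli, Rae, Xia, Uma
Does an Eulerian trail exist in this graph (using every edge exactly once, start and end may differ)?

Degrees: Jae:2, Ivy:4, Eli:4, Kim:2, Rae:4, Xia:4, Uma:4, Ned:2, Wes:4
Odd-degree vertices: none (0 total).
With 0 odd-degree vertices and all edges in one connected piece, an Eulerian trail exists.

Yes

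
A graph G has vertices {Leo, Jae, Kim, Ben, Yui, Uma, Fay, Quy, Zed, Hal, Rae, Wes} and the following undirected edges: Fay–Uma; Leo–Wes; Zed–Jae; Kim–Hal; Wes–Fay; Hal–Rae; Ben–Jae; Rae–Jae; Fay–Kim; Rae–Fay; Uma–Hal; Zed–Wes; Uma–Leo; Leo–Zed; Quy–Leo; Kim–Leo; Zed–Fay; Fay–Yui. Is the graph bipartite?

No

Fay-Zed-Wes-Fay is an odd cycle (length 3), and a bipartite graph can contain only even cycles.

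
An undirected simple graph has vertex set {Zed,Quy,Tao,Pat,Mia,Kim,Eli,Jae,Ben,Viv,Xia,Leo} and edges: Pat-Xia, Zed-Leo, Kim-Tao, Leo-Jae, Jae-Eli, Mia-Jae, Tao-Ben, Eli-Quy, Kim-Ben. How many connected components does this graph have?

Component: {Viv}
Component: {Pat, Xia}
Component: {Tao, Kim, Ben}
Component: {Zed, Quy, Mia, Eli, Jae, Leo}

4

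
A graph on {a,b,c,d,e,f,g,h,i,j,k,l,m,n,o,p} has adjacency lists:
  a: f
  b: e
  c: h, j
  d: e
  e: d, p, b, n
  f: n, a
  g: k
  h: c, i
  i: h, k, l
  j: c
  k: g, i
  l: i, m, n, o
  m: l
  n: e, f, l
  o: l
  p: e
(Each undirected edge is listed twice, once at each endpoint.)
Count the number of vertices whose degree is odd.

10

Degrees: a:1, b:1, c:2, d:1, e:4, f:2, g:1, h:2, i:3, j:1, k:2, l:4, m:1, n:3, o:1, p:1
Odd-degree vertices: a, b, d, g, i, j, m, n, o, p.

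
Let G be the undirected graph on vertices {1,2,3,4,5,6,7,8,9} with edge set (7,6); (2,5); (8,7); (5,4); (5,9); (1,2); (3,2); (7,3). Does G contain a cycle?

The graph has 9 vertices, 8 edges, and 1 connected component.
Since 8 = 9 - 1, the graph is a forest and contains no cycle.

No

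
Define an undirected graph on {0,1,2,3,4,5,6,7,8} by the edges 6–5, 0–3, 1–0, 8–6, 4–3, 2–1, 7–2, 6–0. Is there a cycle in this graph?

No

|V| = 9, |E| = 8, number of components = 1.
Since 8 = 9 - 1, the graph is a forest and contains no cycle.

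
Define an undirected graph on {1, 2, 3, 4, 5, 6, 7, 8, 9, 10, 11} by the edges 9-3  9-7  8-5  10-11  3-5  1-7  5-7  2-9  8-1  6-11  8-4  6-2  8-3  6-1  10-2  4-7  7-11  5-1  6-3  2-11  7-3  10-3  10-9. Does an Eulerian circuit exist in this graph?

Degrees: 1:4, 2:4, 3:6, 4:2, 5:4, 6:4, 7:6, 8:4, 9:4, 10:4, 11:4
Every vertex has even degree and the edges form a single connected piece, so an Eulerian circuit exists.

Yes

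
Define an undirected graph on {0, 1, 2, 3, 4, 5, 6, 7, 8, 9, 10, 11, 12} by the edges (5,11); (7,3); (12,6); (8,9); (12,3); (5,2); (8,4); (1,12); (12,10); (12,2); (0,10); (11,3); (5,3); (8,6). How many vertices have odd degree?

8

Degrees: 0:1, 1:1, 2:2, 3:4, 4:1, 5:3, 6:2, 7:1, 8:3, 9:1, 10:2, 11:2, 12:5
Odd-degree vertices: 0, 1, 4, 5, 7, 8, 9, 12.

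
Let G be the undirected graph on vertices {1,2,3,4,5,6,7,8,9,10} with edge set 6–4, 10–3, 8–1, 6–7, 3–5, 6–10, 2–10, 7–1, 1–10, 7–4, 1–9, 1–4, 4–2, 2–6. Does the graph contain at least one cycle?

|V| = 10, |E| = 14, number of components = 1.
One cycle is 6-4-7-6.

Yes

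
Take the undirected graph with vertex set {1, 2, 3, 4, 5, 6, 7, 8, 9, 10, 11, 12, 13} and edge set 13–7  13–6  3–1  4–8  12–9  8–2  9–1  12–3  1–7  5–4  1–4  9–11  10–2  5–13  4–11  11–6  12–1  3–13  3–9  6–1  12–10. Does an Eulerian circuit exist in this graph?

Degrees: 1:6, 2:2, 3:4, 4:4, 5:2, 6:3, 7:2, 8:2, 9:4, 10:2, 11:3, 12:4, 13:4
6, 11 have odd degree; an Eulerian circuit needs every degree to be even, so none exists.

No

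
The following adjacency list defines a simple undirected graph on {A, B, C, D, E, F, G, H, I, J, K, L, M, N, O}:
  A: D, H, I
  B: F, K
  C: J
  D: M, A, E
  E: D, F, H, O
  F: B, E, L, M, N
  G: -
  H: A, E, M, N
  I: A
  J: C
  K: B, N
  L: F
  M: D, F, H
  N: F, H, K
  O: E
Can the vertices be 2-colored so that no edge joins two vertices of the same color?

Yes

Color {D, F, G, H, I, J, K, O} black and {A, B, C, E, L, M, N} white. No edge joins two same-colored vertices, so the graph is bipartite.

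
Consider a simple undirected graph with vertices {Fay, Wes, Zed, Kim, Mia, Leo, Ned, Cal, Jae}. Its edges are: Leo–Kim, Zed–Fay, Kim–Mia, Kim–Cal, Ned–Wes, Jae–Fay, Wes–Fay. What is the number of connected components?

Component: {Kim, Mia, Leo, Cal}
Component: {Fay, Wes, Zed, Ned, Jae}

2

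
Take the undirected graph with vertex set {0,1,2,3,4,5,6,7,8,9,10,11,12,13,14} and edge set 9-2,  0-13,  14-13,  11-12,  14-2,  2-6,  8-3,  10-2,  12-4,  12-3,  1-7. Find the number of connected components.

Component: {5}
Component: {1, 7}
Component: {3, 4, 8, 11, 12}
Component: {0, 2, 6, 9, 10, 13, 14}

4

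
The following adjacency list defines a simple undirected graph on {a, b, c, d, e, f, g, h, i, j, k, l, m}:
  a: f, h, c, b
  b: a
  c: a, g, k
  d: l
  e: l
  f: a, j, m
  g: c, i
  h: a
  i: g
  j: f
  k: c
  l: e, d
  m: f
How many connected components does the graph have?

2

Component: {d, e, l}
Component: {a, b, c, f, g, h, i, j, k, m}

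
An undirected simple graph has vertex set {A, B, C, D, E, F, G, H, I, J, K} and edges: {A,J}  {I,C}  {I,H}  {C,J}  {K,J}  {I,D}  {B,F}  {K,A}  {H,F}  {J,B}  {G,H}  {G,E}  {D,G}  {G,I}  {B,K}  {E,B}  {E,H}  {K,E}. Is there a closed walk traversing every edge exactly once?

Yes

Degrees: A:2, B:4, C:2, D:2, E:4, F:2, G:4, H:4, I:4, J:4, K:4
All degrees are even and the non-isolated vertices are connected — an Eulerian circuit exists.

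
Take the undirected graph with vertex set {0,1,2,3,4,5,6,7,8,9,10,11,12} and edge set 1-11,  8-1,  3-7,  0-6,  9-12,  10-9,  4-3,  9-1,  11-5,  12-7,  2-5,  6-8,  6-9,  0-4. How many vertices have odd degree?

Degrees: 0:2, 1:3, 2:1, 3:2, 4:2, 5:2, 6:3, 7:2, 8:2, 9:4, 10:1, 11:2, 12:2
Odd-degree vertices: 1, 2, 6, 10.

4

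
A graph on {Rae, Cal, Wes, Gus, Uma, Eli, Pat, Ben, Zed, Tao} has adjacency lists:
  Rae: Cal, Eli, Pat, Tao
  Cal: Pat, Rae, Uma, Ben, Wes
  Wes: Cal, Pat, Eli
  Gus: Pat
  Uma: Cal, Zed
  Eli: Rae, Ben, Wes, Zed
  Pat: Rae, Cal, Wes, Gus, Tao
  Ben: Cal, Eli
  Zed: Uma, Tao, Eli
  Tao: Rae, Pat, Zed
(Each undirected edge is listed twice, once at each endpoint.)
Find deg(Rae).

4

Neighbors of Rae: Cal, Eli, Pat, Tao.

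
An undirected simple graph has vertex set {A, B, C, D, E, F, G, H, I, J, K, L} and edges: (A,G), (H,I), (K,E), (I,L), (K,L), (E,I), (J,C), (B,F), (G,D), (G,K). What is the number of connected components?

3

Component: {B, F}
Component: {C, J}
Component: {A, D, E, G, H, I, K, L}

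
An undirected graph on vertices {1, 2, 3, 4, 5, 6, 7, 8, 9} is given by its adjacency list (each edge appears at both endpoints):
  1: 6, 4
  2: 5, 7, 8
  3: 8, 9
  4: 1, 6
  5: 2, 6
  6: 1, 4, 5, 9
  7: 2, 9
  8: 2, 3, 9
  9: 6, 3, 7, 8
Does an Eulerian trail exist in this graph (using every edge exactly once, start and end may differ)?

Yes

Degrees: 1:2, 2:3, 3:2, 4:2, 5:2, 6:4, 7:2, 8:3, 9:4
Odd-degree vertices: 2, 8 (2 total).
With 2 odd-degree vertices and all edges in one connected piece, an Eulerian trail exists (from 2 to 8).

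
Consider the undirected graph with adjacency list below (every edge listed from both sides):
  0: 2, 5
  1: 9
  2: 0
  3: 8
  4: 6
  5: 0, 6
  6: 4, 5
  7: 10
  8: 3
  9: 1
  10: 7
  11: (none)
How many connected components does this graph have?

Component: {11}
Component: {1, 9}
Component: {3, 8}
Component: {7, 10}
Component: {0, 2, 4, 5, 6}

5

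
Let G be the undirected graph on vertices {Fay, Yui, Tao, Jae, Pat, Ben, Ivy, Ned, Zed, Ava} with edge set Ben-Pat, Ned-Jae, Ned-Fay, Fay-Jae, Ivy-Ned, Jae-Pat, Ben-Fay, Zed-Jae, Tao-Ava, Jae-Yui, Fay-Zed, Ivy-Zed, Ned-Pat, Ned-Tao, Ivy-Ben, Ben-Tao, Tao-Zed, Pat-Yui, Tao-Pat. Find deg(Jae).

5

Neighbors of Jae: Fay, Yui, Pat, Ned, Zed.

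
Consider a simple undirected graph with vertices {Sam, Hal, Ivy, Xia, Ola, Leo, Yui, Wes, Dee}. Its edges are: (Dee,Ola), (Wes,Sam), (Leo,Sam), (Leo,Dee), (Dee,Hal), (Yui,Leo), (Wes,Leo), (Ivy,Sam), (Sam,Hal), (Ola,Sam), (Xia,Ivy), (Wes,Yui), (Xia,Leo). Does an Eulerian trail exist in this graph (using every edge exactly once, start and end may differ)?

Degrees: Sam:5, Hal:2, Ivy:2, Xia:2, Ola:2, Leo:5, Yui:2, Wes:3, Dee:3
Odd-degree vertices: Sam, Leo, Wes, Dee (4 total).
With 4 odd-degree vertices (more than two), no single trail can use every edge.

No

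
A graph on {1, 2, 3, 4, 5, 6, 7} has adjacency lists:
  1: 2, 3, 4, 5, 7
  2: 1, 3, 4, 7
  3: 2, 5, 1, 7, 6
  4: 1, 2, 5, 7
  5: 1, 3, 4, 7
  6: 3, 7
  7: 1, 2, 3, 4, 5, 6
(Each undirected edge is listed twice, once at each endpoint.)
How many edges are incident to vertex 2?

Neighbors of 2: 1, 3, 4, 7.

4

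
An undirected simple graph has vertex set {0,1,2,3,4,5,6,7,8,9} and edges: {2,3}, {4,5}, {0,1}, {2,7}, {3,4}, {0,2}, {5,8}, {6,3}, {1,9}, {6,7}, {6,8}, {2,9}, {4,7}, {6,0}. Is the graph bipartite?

The cycle 6-8-5-4-3-6 has length 5, which is odd, so the graph is not bipartite.

No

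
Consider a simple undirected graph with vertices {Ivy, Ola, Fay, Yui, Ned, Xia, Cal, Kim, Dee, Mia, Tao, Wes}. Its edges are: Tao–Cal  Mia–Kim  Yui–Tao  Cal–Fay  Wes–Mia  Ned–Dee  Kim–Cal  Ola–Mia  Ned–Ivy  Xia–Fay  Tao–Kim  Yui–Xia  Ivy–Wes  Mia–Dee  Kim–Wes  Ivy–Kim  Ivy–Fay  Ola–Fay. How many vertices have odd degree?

4

Degrees: Ivy:4, Ola:2, Fay:4, Yui:2, Ned:2, Xia:2, Cal:3, Kim:5, Dee:2, Mia:4, Tao:3, Wes:3
Odd-degree vertices: Cal, Kim, Tao, Wes.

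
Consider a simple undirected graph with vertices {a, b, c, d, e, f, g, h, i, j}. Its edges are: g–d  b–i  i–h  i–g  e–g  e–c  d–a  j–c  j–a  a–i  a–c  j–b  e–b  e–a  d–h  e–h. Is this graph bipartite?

No

a-c-j-a is an odd cycle (length 3), and a bipartite graph can contain only even cycles.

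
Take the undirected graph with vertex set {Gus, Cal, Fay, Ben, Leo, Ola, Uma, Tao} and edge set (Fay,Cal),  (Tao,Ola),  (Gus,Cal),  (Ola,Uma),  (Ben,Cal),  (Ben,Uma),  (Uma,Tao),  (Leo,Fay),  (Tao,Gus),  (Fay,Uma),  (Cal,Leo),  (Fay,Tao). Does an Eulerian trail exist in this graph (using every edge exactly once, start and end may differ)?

Degrees: Gus:2, Cal:4, Fay:4, Ben:2, Leo:2, Ola:2, Uma:4, Tao:4
Odd-degree vertices: none (0 total).
With 0 odd-degree vertices and all edges in one connected piece, an Eulerian trail exists.

Yes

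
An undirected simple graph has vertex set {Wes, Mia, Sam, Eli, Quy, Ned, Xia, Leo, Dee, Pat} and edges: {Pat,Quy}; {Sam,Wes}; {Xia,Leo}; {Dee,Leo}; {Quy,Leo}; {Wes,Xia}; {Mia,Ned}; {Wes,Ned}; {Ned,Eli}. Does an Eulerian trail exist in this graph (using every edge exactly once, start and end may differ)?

No

Degrees: Wes:3, Mia:1, Sam:1, Eli:1, Quy:2, Ned:3, Xia:2, Leo:3, Dee:1, Pat:1
Odd-degree vertices: Wes, Mia, Sam, Eli, Ned, Leo, Dee, Pat (8 total).
With 8 odd-degree vertices (more than two), no single trail can use every edge.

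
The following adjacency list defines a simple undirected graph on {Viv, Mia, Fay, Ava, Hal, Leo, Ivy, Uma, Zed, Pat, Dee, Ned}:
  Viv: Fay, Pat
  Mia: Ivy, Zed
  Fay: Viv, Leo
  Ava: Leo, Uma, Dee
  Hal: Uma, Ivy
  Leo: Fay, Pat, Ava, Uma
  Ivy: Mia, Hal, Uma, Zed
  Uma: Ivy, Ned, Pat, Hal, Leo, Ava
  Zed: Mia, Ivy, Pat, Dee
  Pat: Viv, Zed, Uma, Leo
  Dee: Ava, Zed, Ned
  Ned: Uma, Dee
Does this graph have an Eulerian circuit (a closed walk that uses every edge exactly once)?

No

Degrees: Viv:2, Mia:2, Fay:2, Ava:3, Hal:2, Leo:4, Ivy:4, Uma:6, Zed:4, Pat:4, Dee:3, Ned:2
Ava, Dee have odd degree; an Eulerian circuit needs every degree to be even, so none exists.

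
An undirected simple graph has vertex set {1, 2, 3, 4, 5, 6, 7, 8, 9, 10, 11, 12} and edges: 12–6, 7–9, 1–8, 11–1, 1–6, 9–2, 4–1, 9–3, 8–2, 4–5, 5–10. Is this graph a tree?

Yes

|V| = 12, |E| = 11.
Connected and |E| = |V| - 1, which characterizes a tree.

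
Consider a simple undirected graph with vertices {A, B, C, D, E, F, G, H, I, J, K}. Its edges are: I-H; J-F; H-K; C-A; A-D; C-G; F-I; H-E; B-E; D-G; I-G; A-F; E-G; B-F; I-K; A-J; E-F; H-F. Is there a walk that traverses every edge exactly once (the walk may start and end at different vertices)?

Yes

Degrees: A:4, B:2, C:2, D:2, E:4, F:6, G:4, H:4, I:4, J:2, K:2
Odd-degree vertices: none (0 total).
With 0 odd-degree vertices and all edges in one connected piece, an Eulerian trail exists.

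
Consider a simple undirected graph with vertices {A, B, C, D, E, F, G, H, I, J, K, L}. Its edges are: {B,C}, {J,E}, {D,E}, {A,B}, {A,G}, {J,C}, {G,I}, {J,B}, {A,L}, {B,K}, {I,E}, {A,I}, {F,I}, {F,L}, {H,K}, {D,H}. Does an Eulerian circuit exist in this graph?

Degrees: A:4, B:4, C:2, D:2, E:3, F:2, G:2, H:2, I:4, J:3, K:2, L:2
Vertices with odd degree: E, J. An Eulerian circuit requires all degrees even.

No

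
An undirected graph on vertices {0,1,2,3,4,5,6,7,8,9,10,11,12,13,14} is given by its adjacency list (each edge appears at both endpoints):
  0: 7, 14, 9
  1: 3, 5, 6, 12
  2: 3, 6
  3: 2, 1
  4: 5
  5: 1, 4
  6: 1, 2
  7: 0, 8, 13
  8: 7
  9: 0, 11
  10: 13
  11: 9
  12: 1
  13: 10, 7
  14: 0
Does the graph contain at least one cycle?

|V| = 15, |E| = 14, number of components = 2.
One cycle is 1-6-2-3-1.

Yes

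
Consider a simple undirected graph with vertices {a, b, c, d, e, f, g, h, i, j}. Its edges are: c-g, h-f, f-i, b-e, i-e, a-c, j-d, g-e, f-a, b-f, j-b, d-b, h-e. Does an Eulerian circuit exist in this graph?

Degrees: a:2, b:4, c:2, d:2, e:4, f:4, g:2, h:2, i:2, j:2
All degrees are even and the non-isolated vertices are connected — an Eulerian circuit exists.

Yes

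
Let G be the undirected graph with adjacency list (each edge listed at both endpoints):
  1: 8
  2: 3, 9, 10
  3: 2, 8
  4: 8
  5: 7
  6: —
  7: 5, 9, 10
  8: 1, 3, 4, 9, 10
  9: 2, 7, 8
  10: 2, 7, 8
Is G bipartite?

Yes

Color {2, 6, 7, 8} black and {1, 3, 4, 5, 9, 10} white. No edge joins two same-colored vertices, so the graph is bipartite.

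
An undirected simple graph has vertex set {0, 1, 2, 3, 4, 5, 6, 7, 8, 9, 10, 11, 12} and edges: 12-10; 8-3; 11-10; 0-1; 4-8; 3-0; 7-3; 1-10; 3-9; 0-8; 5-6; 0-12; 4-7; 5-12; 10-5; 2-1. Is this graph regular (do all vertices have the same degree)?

No

Degrees: 0:4, 1:3, 2:1, 3:4, 4:2, 5:3, 6:1, 7:2, 8:3, 9:1, 10:4, 11:1, 12:3
Vertex 2 has degree 1 while 0 has degree 4, so the graph is not regular.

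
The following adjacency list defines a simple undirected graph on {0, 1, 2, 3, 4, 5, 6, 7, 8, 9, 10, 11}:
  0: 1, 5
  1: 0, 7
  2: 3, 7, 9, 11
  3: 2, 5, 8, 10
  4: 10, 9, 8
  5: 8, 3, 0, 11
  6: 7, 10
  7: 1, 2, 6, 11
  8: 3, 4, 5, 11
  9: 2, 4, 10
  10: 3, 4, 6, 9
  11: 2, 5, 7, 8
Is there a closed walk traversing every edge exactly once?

Degrees: 0:2, 1:2, 2:4, 3:4, 4:3, 5:4, 6:2, 7:4, 8:4, 9:3, 10:4, 11:4
Vertices with odd degree: 4, 9. An Eulerian circuit requires all degrees even.

No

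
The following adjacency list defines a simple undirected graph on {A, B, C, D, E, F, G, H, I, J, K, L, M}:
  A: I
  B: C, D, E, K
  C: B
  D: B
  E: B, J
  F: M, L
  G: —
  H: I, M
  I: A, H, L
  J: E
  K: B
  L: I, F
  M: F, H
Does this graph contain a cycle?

|V| = 13, |E| = 11, number of components = 3.
One cycle is I-L-F-M-H-I.

Yes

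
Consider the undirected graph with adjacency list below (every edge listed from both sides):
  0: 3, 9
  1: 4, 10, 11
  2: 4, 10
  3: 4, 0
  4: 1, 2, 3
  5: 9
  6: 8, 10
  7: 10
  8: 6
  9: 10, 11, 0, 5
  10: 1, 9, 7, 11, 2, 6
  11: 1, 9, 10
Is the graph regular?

Degrees: 0:2, 1:3, 2:2, 3:2, 4:3, 5:1, 6:2, 7:1, 8:1, 9:4, 10:6, 11:3
Vertex 5 has degree 1 while 10 has degree 6, so the graph is not regular.

No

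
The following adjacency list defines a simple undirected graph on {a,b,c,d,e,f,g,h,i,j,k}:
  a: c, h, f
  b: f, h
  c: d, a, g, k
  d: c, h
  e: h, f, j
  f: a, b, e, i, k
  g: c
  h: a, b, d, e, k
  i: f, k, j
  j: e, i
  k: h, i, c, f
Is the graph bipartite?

No

f-i-k-f is an odd cycle (length 3), and a bipartite graph can contain only even cycles.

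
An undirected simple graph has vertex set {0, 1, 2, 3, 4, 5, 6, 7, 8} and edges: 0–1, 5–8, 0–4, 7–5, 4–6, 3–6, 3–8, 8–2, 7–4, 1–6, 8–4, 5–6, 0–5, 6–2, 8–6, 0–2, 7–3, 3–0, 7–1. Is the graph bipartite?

The cycle 2-6-8-2 has length 3, which is odd, so the graph is not bipartite.

No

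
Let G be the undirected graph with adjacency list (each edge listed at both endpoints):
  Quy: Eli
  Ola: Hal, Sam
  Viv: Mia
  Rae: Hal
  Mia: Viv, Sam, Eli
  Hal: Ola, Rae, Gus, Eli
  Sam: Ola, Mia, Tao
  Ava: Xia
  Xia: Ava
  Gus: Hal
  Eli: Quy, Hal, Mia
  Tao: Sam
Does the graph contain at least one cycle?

Yes

The graph has 12 vertices, 11 edges, and 2 connected components.
One cycle is Eli-Hal-Ola-Sam-Mia-Eli.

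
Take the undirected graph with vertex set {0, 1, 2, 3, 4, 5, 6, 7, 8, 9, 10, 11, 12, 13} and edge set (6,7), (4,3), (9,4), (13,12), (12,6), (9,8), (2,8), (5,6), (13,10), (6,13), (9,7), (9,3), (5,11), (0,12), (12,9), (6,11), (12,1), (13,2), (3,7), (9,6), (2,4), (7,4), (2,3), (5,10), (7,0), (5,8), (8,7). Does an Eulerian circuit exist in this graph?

Degrees: 0:2, 1:1, 2:4, 3:4, 4:4, 5:4, 6:6, 7:6, 8:4, 9:6, 10:2, 11:2, 12:5, 13:4
1, 12 have odd degree; an Eulerian circuit needs every degree to be even, so none exists.

No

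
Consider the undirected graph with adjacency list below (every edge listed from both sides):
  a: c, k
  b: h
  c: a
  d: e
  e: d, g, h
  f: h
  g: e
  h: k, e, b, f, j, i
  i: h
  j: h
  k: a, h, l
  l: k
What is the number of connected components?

Component: {a, b, c, d, e, f, g, h, i, j, k, l}

1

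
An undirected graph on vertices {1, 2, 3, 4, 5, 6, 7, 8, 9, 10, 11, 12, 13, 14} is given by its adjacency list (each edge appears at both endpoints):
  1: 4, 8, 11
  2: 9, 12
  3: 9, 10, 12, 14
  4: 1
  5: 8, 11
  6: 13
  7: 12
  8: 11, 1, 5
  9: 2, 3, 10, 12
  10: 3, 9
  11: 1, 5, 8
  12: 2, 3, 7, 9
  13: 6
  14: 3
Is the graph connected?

No

Component: {6, 13}
Component: {1, 4, 5, 8, 11}
Component: {2, 3, 7, 9, 10, 12, 14}
There are 3 separate components, so the graph is not connected.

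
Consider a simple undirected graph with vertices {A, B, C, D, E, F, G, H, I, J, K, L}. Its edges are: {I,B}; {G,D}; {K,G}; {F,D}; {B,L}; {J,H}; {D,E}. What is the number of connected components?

5

Component: {A}
Component: {C}
Component: {H, J}
Component: {B, I, L}
Component: {D, E, F, G, K}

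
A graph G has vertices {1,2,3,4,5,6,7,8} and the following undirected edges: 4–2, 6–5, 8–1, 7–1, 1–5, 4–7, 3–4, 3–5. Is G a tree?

No

|V| = 8, |E| = 8.
Connected but with 8 > 7 edges, so it has a cycle and is not a tree.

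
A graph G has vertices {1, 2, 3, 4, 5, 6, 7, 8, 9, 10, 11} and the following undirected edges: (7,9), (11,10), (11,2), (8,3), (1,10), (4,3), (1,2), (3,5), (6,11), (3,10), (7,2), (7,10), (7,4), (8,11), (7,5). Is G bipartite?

Yes

A valid 2-coloring puts {2, 4, 5, 6, 8, 9, 10} on one side and {1, 3, 7, 11} on the other; every edge crosses between the two sides.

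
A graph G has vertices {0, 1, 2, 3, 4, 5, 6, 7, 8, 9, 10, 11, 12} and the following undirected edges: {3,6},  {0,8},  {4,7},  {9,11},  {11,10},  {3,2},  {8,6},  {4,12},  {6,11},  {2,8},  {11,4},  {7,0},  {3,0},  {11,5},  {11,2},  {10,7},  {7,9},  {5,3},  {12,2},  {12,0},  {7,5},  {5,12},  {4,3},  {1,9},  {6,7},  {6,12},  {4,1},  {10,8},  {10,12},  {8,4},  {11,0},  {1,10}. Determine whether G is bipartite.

Partition the vertices as {1, 3, 7, 8, 11, 12} vs {0, 2, 4, 5, 6, 9, 10}. Each listed edge has one endpoint in each part, so the graph is bipartite.

Yes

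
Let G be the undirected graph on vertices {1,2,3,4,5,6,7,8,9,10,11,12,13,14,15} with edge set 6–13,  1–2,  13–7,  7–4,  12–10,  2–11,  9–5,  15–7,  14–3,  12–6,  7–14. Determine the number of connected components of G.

Component: {8}
Component: {5, 9}
Component: {1, 2, 11}
Component: {3, 4, 6, 7, 10, 12, 13, 14, 15}

4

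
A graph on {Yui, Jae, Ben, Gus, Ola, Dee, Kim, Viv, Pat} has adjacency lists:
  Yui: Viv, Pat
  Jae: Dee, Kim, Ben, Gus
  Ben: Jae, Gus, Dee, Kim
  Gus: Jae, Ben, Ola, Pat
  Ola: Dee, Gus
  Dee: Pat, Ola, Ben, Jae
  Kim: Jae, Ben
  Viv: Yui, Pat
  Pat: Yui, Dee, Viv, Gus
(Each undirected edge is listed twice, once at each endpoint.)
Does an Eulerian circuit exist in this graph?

Yes

Degrees: Yui:2, Jae:4, Ben:4, Gus:4, Ola:2, Dee:4, Kim:2, Viv:2, Pat:4
All degrees are even and the non-isolated vertices are connected — an Eulerian circuit exists.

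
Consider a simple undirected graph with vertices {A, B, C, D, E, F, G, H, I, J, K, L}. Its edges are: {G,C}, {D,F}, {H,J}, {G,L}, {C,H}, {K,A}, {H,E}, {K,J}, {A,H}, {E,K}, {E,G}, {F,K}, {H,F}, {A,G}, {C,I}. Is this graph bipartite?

Partition the vertices as {B, D, G, H, I, K} vs {A, C, E, F, J, L}. Each listed edge has one endpoint in each part, so the graph is bipartite.

Yes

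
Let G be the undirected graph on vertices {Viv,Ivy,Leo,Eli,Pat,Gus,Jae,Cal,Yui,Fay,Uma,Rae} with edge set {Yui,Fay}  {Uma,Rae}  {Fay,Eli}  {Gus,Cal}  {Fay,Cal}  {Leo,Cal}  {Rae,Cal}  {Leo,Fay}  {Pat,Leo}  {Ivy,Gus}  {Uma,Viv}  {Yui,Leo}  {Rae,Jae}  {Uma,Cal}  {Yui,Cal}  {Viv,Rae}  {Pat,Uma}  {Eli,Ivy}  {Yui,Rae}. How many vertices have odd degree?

Degrees: Viv:2, Ivy:2, Leo:4, Eli:2, Pat:2, Gus:2, Jae:1, Cal:6, Yui:4, Fay:4, Uma:4, Rae:5
Odd-degree vertices: Jae, Rae.

2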